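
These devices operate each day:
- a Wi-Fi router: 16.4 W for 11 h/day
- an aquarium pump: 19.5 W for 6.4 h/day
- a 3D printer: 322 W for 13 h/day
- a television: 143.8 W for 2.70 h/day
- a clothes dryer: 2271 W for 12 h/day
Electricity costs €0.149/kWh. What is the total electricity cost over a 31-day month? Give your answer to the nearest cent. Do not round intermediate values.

Wi-Fi router: 16.4 W × 11 h × 31 d = 5,592 Wh = 5.592 kWh
aquarium pump: 19.5 W × 6.4 h × 31 d = 3,869 Wh = 3.869 kWh
3D printer: 322 W × 13 h × 31 d = 129,766 Wh = 129.8 kWh
television: 143.8 W × 2.70 h × 31 d = 12,036 Wh = 12.04 kWh
clothes dryer: 2271 W × 12 h × 31 d = 844,812 Wh = 844.8 kWh
Total energy = 5.592 + 3.869 + 129.8 + 12.04 + 844.8 = 996.1 kWh
Cost = 996.1 kWh × €0.149 = €148.42

€148.42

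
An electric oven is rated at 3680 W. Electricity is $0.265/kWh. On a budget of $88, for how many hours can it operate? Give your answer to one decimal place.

Energy budget = $88 / $0.265 per kWh = 332.1 kWh = 332,075 Wh
Runtime = 332,075 Wh / 3680 W = 90.24 h

90.2 h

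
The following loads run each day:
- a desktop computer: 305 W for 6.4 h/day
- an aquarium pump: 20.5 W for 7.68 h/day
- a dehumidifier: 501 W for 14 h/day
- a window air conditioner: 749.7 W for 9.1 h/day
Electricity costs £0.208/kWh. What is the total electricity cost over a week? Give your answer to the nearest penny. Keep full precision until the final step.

£23.22

desktop computer: 305 W × 6.4 h × 7 d = 13,664 Wh = 13.66 kWh
aquarium pump: 20.5 W × 7.68 h × 7 d = 1,102 Wh = 1.102 kWh
dehumidifier: 501 W × 14 h × 7 d = 49,098 Wh = 49.1 kWh
window air conditioner: 749.7 W × 9.1 h × 7 d = 47,756 Wh = 47.76 kWh
Total energy = 13.66 + 1.102 + 49.1 + 47.76 = 111.6 kWh
Cost = 111.6 kWh × £0.208 = £23.22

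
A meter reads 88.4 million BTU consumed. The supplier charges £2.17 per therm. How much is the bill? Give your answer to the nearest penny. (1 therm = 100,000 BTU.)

£1918.28

88.4 million BTU × (10 therm/million BTU) = 884 therm
Cost = 884 therm × £2.17/therm = £1,918.28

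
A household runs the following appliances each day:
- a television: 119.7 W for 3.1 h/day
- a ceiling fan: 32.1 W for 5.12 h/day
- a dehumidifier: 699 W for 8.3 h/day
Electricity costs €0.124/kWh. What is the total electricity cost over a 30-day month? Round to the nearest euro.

television: 119.7 W × 3.1 h × 30 d = 11,132 Wh = 11.13 kWh
ceiling fan: 32.1 W × 5.12 h × 30 d = 4,931 Wh = 4.931 kWh
dehumidifier: 699 W × 8.3 h × 30 d = 174,051 Wh = 174.1 kWh
Total energy = 11.13 + 4.931 + 174.1 = 190.1 kWh
Cost = 190.1 kWh × €0.124 = €23.57 ≈ €24

€24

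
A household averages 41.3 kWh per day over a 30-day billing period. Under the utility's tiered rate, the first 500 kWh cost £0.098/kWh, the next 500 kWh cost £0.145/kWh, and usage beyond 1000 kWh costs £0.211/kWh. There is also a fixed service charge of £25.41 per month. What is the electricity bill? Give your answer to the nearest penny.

£197.34

Usage = 41.3 kWh/day × 30 days = 1239 kWh
First 500 kWh × £0.098 = £49.00
Next 500 kWh × £0.145 = £72.50
Remaining 239 kWh × £0.211 = £50.43
Energy charge = £171.93; + service £25.41 = £197.34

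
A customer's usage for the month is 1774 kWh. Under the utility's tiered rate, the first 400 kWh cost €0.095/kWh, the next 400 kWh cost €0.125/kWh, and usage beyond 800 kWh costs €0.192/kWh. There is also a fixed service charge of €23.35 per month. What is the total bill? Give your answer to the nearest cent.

First 400 kWh × €0.095 = €38.00
Next 400 kWh × €0.125 = €50.00
Remaining 974 kWh × €0.192 = €187.01
Energy charge = €275.01; + service €23.35 = €298.36

€298.36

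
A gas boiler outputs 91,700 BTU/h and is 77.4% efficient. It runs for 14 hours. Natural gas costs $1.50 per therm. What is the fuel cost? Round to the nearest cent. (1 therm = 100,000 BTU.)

Heat delivered = 91,700 BTU/h × 14 h = 1,283,800 BTU
Gas input = 1,283,800 / 0.774 = 1,658,656 BTU
= 1,658,656 / 100,000 = 16.59 therm
Cost = 16.59 × $1.50/therm = $24.88

$24.88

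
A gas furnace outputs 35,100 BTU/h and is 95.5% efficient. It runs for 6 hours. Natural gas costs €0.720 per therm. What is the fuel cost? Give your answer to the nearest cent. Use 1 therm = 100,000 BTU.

Heat delivered = 35,100 BTU/h × 6 h = 210,600 BTU
Gas input = 210,600 / 0.955 = 220,524 BTU
= 220,524 / 100,000 = 2.205 therm
Cost = 2.205 × €0.720/therm = €1.59

€1.59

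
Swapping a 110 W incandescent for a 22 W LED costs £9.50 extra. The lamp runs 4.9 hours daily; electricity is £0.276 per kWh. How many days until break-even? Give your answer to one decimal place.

Power saved = 110 − 22 = 88 W
Daily energy saved = 88 W × 4.9 h = 431.2 Wh = 0.4312 kWh
Daily savings = 0.4312 × £0.276 = £0.1190
Payback = £9.50 / £0.1190 per day = 79.82 days

79.8 days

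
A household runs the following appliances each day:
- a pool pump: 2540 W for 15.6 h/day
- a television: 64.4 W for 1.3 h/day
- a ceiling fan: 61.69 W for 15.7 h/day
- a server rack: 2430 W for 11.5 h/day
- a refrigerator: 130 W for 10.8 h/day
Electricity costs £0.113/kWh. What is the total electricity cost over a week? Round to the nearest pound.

£55

pool pump: 2540 W × 15.6 h × 7 d = 277,368 Wh = 277.4 kWh
television: 64.4 W × 1.3 h × 7 d = 586 Wh = 0.586 kWh
ceiling fan: 61.69 W × 15.7 h × 7 d = 6,780 Wh = 6.78 kWh
server rack: 2430 W × 11.5 h × 7 d = 195,615 Wh = 195.6 kWh
refrigerator: 130 W × 10.8 h × 7 d = 9,828 Wh = 9.828 kWh
Total energy = 277.4 + 0.586 + 6.78 + 195.6 + 9.828 = 490.2 kWh
Cost = 490.2 kWh × £0.113 = £55.39 ≈ £55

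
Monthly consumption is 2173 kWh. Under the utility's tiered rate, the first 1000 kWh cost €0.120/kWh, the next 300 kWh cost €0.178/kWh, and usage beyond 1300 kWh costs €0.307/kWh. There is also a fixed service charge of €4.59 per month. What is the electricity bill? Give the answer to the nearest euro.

€446

First 1000 kWh × €0.120 = €120.00
Next 300 kWh × €0.178 = €53.40
Remaining 873 kWh × €0.307 = €268.01
Energy charge = €441.41; + service €4.59 = €446.00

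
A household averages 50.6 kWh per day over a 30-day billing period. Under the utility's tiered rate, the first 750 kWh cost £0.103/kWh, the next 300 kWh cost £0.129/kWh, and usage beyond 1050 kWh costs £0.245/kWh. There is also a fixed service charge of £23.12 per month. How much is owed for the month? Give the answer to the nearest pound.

Usage = 50.6 kWh/day × 30 days = 1518 kWh
First 750 kWh × £0.103 = £77.25
Next 300 kWh × £0.129 = £38.70
Remaining 468 kWh × £0.245 = £114.66
Energy charge = £230.61; + service £23.12 = £253.73 ≈ £254

£254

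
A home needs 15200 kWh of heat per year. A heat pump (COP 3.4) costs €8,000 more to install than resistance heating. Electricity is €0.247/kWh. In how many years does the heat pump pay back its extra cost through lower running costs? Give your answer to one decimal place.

Resistance: 15200 kWh × €0.247 = €3,754.40/yr
Heat pump: 15200 / 3.4 = 4471 kWh in → × €0.247 = €1,104.24/yr
Annual savings = €2,650.16
Payback = €8,000 / €2,650.16 = 3.02 years

3.0 years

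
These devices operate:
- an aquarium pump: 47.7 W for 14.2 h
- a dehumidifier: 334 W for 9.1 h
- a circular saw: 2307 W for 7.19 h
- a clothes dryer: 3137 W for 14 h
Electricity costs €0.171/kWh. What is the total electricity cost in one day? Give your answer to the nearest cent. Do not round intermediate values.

aquarium pump: 47.7 W × 14.2 h = 677 Wh = 0.6773 kWh
dehumidifier: 334 W × 9.1 h = 3,039 Wh = 3.039 kWh
circular saw: 2307 W × 7.19 h = 16,587 Wh = 16.59 kWh
clothes dryer: 3137 W × 14 h = 43,918 Wh = 43.92 kWh
Total energy = 0.6773 + 3.039 + 16.59 + 43.92 = 64.22 kWh
Cost = 64.22 kWh × €0.171 = €10.98

€10.98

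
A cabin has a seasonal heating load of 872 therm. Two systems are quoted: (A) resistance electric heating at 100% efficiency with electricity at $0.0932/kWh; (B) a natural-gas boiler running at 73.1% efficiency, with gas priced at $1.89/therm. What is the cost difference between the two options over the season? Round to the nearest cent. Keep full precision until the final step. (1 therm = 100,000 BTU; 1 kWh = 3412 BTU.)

$127.34

Heat load = 872 therm × 100,000 = 87,200,000 BTU
Gas: input = 87,200,000 / 0.731 = 119,288,646 BTU = 1,193 therm → 1,193 × $1.89 = $2,254.56
Electric: 87,200,000 BTU / 3412 = 25,560 kWh → × $0.0932 = $2,381.90
Difference = |$2,254.56 − $2,381.90| = $127.34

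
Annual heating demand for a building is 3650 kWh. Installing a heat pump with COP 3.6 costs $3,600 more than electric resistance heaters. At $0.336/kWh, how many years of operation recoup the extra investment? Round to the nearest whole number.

Resistance: 3650 kWh × $0.336 = $1,226.40/yr
Heat pump: 3650 / 3.6 = 1014 kWh in → × $0.336 = $340.67/yr
Annual savings = $885.73
Payback = $3,600 / $885.73 = 4.06 years

4 years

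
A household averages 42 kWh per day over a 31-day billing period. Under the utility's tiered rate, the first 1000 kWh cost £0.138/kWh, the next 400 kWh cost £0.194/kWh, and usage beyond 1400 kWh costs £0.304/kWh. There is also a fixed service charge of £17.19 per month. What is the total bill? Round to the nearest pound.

£214

Usage = 42 kWh/day × 31 days = 1302 kWh
First 1000 kWh × £0.138 = £138.00
Next 302 kWh × £0.194 = £58.59
Remaining tier: 0 kWh (not reached)
Energy charge = £196.59; + service £17.19 = £213.78 ≈ £214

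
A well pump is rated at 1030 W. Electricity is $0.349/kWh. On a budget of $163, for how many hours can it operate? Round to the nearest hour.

Energy budget = $163 / $0.349 per kWh = 467 kWh = 467,049 Wh
Runtime = 467,049 Wh / 1030 W = 453.4 h

453 h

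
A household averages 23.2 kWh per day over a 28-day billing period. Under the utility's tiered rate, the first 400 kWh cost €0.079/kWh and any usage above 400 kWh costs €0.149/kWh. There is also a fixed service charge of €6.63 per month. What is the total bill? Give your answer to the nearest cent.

€75.42

Usage = 23.2 kWh/day × 28 days = 649.6 kWh
First 400 kWh × €0.079 = €31.60
Remaining 249.6 kWh × €0.149 = €37.19
Energy charge = €68.79; + service €6.63 = €75.42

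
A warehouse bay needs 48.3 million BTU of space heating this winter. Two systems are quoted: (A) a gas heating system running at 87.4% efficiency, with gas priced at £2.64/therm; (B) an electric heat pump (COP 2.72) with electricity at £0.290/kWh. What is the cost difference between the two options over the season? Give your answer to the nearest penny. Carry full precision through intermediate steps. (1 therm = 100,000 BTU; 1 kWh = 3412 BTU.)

£50.32

Heat load = 48.3 × 10⁶ BTU = 48,300,000 BTU
Gas: input = 48,300,000 / 0.874 = 55,263,158 BTU = 552.6 therm → 552.6 × £2.64 = £1,458.95
Heat pump: 48,300,000 BTU / 3412 = 14,160 kWh heat; / 2.72 = 5,204 kWh in → × £0.290 = £1,509.27
Difference = |£1,458.95 − £1,509.27| = £50.32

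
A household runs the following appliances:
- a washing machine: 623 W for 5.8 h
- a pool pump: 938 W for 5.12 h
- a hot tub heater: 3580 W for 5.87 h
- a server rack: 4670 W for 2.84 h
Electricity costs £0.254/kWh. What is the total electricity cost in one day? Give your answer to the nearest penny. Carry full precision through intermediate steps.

washing machine: 623 W × 5.8 h = 3,613 Wh = 3.613 kWh
pool pump: 938 W × 5.12 h = 4,803 Wh = 4.803 kWh
hot tub heater: 3580 W × 5.87 h = 21,015 Wh = 21.01 kWh
server rack: 4670 W × 2.84 h = 13,263 Wh = 13.26 kWh
Total energy = 3.613 + 4.803 + 21.01 + 13.26 = 42.69 kWh
Cost = 42.69 kWh × £0.254 = £10.84

£10.84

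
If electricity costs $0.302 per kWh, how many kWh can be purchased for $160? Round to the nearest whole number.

530 kWh

$160 / $0.302 per kWh = 529.8 kWh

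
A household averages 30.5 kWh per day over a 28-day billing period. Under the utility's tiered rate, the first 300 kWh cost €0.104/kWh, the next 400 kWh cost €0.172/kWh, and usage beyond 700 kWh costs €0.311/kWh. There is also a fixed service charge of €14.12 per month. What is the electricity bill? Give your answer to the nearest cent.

€162.01

Usage = 30.5 kWh/day × 28 days = 854 kWh
First 300 kWh × €0.104 = €31.20
Next 400 kWh × €0.172 = €68.80
Remaining 154 kWh × €0.311 = €47.89
Energy charge = €147.89; + service €14.12 = €162.01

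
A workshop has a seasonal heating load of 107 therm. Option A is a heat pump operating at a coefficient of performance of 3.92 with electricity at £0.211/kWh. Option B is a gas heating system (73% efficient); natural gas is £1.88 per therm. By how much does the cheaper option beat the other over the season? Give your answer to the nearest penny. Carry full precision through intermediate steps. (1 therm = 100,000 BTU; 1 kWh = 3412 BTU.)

£106.76

Heat load = 107 therm × 100,000 = 10,700,000 BTU
Gas: input = 10,700,000 / 0.73 = 14,657,534 BTU = 146.6 therm → 146.6 × £1.88 = £275.56
Heat pump: 10,700,000 BTU / 3412 = 3,136 kWh heat; / 3.92 = 800 kWh in → × £0.211 = £168.80
Difference = |£275.56 − £168.80| = £106.76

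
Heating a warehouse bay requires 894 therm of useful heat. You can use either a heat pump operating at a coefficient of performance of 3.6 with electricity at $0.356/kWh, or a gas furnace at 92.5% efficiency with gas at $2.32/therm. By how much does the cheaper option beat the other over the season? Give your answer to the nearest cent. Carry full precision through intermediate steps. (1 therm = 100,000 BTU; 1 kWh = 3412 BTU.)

$348.80

Heat load = 894 therm × 100,000 = 89,400,000 BTU
Gas: input = 89,400,000 / 0.925 = 96,648,649 BTU = 966.5 therm → 966.5 × $2.32 = $2,242.25
Heat pump: 89,400,000 BTU / 3412 = 26,200 kWh heat; / 3.6 = 7,278 kWh in → × $0.356 = $2,591.05
Difference = |$2,242.25 − $2,591.05| = $348.80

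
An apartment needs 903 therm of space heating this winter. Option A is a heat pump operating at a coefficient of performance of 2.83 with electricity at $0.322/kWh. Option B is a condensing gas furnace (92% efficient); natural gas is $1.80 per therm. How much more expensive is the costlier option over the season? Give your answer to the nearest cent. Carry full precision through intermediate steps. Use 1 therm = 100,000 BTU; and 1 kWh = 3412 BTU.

$1244.52

Heat load = 903 therm × 100,000 = 90,300,000 BTU
Gas: input = 90,300,000 / 0.92 = 98,152,174 BTU = 981.5 therm → 981.5 × $1.80 = $1,766.74
Heat pump: 90,300,000 BTU / 3412 = 26,470 kWh heat; / 2.83 = 9,352 kWh in → × $0.322 = $3,011.26
Difference = |$1,766.74 − $3,011.26| = $1,244.52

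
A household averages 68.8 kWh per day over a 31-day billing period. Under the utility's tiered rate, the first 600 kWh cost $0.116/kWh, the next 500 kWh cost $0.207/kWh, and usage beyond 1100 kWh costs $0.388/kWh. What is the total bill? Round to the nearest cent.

$573.83

Usage = 68.8 kWh/day × 31 days = 2132.8 kWh
First 600 kWh × $0.116 = $69.60
Next 500 kWh × $0.207 = $103.50
Remaining 1032.8 kWh × $0.388 = $400.73
Total = $573.83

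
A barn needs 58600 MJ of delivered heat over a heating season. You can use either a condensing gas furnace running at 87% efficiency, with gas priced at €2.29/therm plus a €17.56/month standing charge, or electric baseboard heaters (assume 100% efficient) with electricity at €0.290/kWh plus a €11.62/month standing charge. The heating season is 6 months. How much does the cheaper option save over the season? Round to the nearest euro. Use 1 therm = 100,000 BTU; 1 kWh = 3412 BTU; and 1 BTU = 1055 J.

Heat load = 58600 MJ = 58,600,000,000 J / 1055 = 55,545,024 BTU
Gas: input = 55,545,024 / 0.87 = 63,844,855 BTU = 638.4 therm → 638.4 × €2.29 = €1,462.05; + 6 × €17.56 standing = €1,567.41
Electric: 55,545,024 BTU / 3412 = 16,280 kWh → × €0.290 = €4,721.00; + 6 × €11.62 standing = €4,790.72
Difference = |€1,567.41 − €4,790.72| = €3,223.31 ≈ €3223

€3223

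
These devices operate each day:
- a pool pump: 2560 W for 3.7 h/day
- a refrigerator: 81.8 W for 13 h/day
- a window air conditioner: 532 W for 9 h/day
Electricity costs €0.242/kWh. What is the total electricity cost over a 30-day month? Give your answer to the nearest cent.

€111.25

pool pump: 2560 W × 3.7 h × 30 d = 284,160 Wh = 284.2 kWh
refrigerator: 81.8 W × 13 h × 30 d = 31,902 Wh = 31.9 kWh
window air conditioner: 532 W × 9 h × 30 d = 143,640 Wh = 143.6 kWh
Total energy = 284.2 + 31.9 + 143.6 = 459.7 kWh
Cost = 459.7 kWh × €0.242 = €111.25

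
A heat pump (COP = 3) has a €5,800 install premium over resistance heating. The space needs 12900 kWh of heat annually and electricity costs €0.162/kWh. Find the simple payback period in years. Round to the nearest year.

Resistance: 12900 kWh × €0.162 = €2,089.80/yr
Heat pump: 12900 / 3 = 4300 kWh in → × €0.162 = €696.60/yr
Annual savings = €1,393.20
Payback = €5,800 / €1,393.20 = 4.16 years

4 years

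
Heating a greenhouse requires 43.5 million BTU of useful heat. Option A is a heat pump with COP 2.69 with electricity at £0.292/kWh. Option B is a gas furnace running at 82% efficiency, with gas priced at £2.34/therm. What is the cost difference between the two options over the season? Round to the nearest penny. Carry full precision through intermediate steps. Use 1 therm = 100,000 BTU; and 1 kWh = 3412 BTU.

Heat load = 43.5 × 10⁶ BTU = 43,500,000 BTU
Gas: input = 43,500,000 / 0.82 = 53,048,780 BTU = 530.5 therm → 530.5 × £2.34 = £1,241.34
Heat pump: 43,500,000 BTU / 3412 = 12,750 kWh heat; / 2.69 = 4,739 kWh in → × £0.292 = £1,383.92
Difference = |£1,241.34 − £1,383.92| = £142.58

£142.58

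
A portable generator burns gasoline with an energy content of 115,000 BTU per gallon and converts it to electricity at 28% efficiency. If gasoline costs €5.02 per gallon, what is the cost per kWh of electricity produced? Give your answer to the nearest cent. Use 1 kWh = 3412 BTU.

Electrical output per gallon = 115,000 BTU × 0.28 / 3412 BTU/kWh = 9.437 kWh
Cost per kWh = €5.02 / 9.437 kWh = €0.532

€0.53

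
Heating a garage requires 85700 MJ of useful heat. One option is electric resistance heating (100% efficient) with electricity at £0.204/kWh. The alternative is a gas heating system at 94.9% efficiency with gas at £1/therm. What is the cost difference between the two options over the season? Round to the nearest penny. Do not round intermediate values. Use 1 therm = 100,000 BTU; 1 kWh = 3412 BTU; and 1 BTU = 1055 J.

Heat load = 85700 MJ = 85,700,000,000 J / 1055 = 81,232,227 BTU
Gas: input = 81,232,227 / 0.949 = 85,597,711 BTU = 856 therm → 856 × £1 = £855.98
Electric: 81,232,227 BTU / 3412 = 23,810 kWh → × £0.204 = £4,856.79
Difference = |£855.98 − £4,856.79| = £4,000.81

£4000.81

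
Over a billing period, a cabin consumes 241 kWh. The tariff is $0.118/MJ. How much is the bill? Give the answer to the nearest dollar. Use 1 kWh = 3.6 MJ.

$102

241 kWh × (3.6 MJ/kWh) = 867.6 MJ
Cost = 867.6 MJ × $0.118/MJ = $102.38 ≈ $102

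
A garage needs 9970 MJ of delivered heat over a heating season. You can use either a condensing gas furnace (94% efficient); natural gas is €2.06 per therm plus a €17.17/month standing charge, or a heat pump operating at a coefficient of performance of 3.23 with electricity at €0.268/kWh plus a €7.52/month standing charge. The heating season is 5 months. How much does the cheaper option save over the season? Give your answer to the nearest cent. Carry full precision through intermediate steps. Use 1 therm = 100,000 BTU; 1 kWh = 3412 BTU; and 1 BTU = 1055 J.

Heat load = 9970 MJ = 9,970,000,000 J / 1055 = 9,450,237 BTU
Gas: input = 9,450,237 / 0.94 = 10,053,444 BTU = 100.5 therm → 100.5 × €2.06 = €207.10; + 5 × €17.17 standing = €292.95
Heat pump: 9,450,237 BTU / 3412 = 2,770 kWh heat; / 3.23 = 857.5 kWh in → × €0.268 = €229.81; + 5 × €7.52 standing = €267.41
Difference = |€292.95 − €267.41| = €25.54

€25.54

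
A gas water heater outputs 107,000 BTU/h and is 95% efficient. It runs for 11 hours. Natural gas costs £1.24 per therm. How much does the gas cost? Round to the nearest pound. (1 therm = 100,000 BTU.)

£15

Heat delivered = 107,000 BTU/h × 11 h = 1,177,000 BTU
Gas input = 1,177,000 / 0.95 = 1,238,947 BTU
= 1,238,947 / 100,000 = 12.39 therm
Cost = 12.39 × £1.24/therm = £15.36 ≈ £15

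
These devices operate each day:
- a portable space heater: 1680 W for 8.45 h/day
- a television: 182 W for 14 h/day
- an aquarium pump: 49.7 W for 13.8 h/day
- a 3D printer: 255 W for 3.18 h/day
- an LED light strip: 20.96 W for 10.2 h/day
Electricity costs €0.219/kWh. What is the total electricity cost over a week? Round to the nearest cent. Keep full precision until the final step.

portable space heater: 1680 W × 8.45 h × 7 d = 99,372 Wh = 99.37 kWh
television: 182 W × 14 h × 7 d = 17,836 Wh = 17.84 kWh
aquarium pump: 49.7 W × 13.8 h × 7 d = 4,801 Wh = 4.801 kWh
3D printer: 255 W × 3.18 h × 7 d = 5,676 Wh = 5.676 kWh
LED light strip: 20.96 W × 10.2 h × 7 d = 1,497 Wh = 1.497 kWh
Total energy = 99.37 + 17.84 + 4.801 + 5.676 + 1.497 = 129.2 kWh
Cost = 129.2 kWh × €0.219 = €28.29

€28.29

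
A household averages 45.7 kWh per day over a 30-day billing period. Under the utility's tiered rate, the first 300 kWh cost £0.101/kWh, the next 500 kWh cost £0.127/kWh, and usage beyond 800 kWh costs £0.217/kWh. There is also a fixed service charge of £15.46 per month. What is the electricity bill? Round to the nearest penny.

£233.17

Usage = 45.7 kWh/day × 30 days = 1371 kWh
First 300 kWh × £0.101 = £30.30
Next 500 kWh × £0.127 = £63.50
Remaining 571 kWh × £0.217 = £123.91
Energy charge = £217.71; + service £15.46 = £233.17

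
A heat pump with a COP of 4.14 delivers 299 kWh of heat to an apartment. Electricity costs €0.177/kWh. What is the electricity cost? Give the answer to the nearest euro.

Electrical input = 299 kWh / 4.14 = 72.22 kWh
Cost = 72.22 × €0.177/kWh = €12.78 ≈ €13

€13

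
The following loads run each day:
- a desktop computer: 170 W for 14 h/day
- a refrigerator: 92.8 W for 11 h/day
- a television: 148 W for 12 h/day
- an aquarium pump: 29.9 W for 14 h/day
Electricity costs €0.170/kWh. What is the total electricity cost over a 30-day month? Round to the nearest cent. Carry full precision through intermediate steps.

€28.54

desktop computer: 170 W × 14 h × 30 d = 71,400 Wh = 71.4 kWh
refrigerator: 92.8 W × 11 h × 30 d = 30,624 Wh = 30.62 kWh
television: 148 W × 12 h × 30 d = 53,280 Wh = 53.28 kWh
aquarium pump: 29.9 W × 14 h × 30 d = 12,558 Wh = 12.56 kWh
Total energy = 71.4 + 30.62 + 53.28 + 12.56 = 167.9 kWh
Cost = 167.9 kWh × €0.170 = €28.54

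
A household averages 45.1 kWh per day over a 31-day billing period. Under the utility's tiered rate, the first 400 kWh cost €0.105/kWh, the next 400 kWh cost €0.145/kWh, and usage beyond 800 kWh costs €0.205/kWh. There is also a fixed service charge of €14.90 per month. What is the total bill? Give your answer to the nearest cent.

€237.51

Usage = 45.1 kWh/day × 31 days = 1398.1 kWh
First 400 kWh × €0.105 = €42.00
Next 400 kWh × €0.145 = €58.00
Remaining 598.1 kWh × €0.205 = €122.61
Energy charge = €222.61; + service €14.90 = €237.51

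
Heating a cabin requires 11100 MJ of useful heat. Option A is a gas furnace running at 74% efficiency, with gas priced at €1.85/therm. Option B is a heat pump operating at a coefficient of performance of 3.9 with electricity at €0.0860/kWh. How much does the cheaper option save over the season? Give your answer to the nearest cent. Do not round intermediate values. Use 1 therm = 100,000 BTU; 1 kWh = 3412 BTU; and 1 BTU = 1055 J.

€195.04

Heat load = 11100 MJ = 11,100,000,000 J / 1055 = 10,521,327 BTU
Gas: input = 10,521,327 / 0.74 = 14,218,009 BTU = 142.2 therm → 142.2 × €1.85 = €263.03
Heat pump: 10,521,327 BTU / 3412 = 3,084 kWh heat; / 3.9 = 790.7 kWh in → × €0.0860 = €68.00
Difference = |€263.03 − €68.00| = €195.04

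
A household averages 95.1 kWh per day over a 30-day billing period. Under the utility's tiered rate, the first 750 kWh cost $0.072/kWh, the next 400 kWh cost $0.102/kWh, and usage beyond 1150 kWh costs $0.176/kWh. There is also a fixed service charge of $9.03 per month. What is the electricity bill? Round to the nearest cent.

$403.56

Usage = 95.1 kWh/day × 30 days = 2853 kWh
First 750 kWh × $0.072 = $54.00
Next 400 kWh × $0.102 = $40.80
Remaining 1703 kWh × $0.176 = $299.73
Energy charge = $394.53; + service $9.03 = $403.56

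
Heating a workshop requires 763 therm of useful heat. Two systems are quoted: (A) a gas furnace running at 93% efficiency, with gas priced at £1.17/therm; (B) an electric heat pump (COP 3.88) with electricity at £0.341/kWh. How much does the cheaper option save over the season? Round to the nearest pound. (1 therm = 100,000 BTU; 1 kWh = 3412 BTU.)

Heat load = 763 therm × 100,000 = 76,300,000 BTU
Gas: input = 76,300,000 / 0.93 = 82,043,011 BTU = 820.4 therm → 820.4 × £1.17 = £959.90
Heat pump: 76,300,000 BTU / 3412 = 22,360 kWh heat; / 3.88 = 5,763 kWh in → × £0.341 = £1,965.34
Difference = |£959.90 − £1,965.34| = £1,005.44 ≈ £1005

£1005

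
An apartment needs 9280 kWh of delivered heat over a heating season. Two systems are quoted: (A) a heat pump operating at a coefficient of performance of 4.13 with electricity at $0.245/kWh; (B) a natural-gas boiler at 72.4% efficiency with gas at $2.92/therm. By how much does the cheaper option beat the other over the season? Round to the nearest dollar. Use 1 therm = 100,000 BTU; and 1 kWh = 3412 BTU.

$727

Heat load = 9280 kWh × 3412 = 31,663,360 BTU
Gas: input = 31,663,360 / 0.724 = 43,733,923 BTU = 437.3 therm → 437.3 × $2.92 = $1,277.03
Heat pump: 31,663,360 BTU / 3412 = 9,280 kWh heat; / 4.13 = 2,247 kWh in → × $0.245 = $550.51
Difference = |$1,277.03 − $550.51| = $726.52 ≈ $727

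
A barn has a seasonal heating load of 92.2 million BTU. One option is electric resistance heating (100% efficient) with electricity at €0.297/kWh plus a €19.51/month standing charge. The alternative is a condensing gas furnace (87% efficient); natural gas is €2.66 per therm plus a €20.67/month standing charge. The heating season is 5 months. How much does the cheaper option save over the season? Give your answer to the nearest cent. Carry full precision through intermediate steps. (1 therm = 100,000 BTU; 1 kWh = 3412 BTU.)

€5200.83

Heat load = 92.2 × 10⁶ BTU = 92,200,000 BTU
Gas: input = 92,200,000 / 0.87 = 105,977,011 BTU = 1,060 therm → 1,060 × €2.66 = €2,818.99; + 5 × €20.67 standing = €2,922.34
Electric: 92,200,000 BTU / 3412 = 27,020 kWh → × €0.297 = €8,025.62; + 5 × €19.51 standing = €8,123.17
Difference = |€2,922.34 − €8,123.17| = €5,200.83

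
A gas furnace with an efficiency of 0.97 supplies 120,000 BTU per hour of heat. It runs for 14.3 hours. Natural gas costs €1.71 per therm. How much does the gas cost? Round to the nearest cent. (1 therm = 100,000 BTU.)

€30.25

Heat delivered = 120,000 BTU/h × 14.3 h = 1,716,000 BTU
Gas input = 1,716,000 / 0.97 = 1,769,072 BTU
= 1,769,072 / 100,000 = 17.69 therm
Cost = 17.69 × €1.71/therm = €30.25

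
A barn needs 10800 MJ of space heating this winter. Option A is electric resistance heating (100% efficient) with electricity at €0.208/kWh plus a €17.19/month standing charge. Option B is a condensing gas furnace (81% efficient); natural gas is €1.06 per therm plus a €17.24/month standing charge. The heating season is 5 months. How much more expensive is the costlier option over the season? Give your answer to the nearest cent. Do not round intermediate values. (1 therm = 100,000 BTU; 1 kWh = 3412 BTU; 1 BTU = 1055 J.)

€489.84

Heat load = 10800 MJ = 10,800,000,000 J / 1055 = 10,236,967 BTU
Gas: input = 10,236,967 / 0.81 = 12,638,231 BTU = 126.4 therm → 126.4 × €1.06 = €133.97; + 5 × €17.24 standing = €220.17
Electric: 10,236,967 BTU / 3412 = 3,000 kWh → × €0.208 = €624.06; + 5 × €17.19 standing = €710.01
Difference = |€220.17 − €710.01| = €489.84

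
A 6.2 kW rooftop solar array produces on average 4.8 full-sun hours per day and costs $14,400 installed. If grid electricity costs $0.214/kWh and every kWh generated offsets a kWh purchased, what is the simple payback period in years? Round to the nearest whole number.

6 years

Daily generation = 6.2 kW × 4.8 h = 29.76 kWh
Annual generation = 29.76 × 365 = 10862 kWh
Annual savings = 10862 × $0.214 = $2,324.55
Payback = $14,400 / $2,324.55 = 6.19 years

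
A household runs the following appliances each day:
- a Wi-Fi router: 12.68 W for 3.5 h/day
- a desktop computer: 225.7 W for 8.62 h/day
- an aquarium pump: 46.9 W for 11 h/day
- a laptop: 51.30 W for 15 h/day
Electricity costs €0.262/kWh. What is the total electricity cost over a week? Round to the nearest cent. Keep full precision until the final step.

€6.01

Wi-Fi router: 12.68 W × 3.5 h × 7 d = 311 Wh = 0.3107 kWh
desktop computer: 225.7 W × 8.62 h × 7 d = 13,619 Wh = 13.62 kWh
aquarium pump: 46.9 W × 11 h × 7 d = 3,611 Wh = 3.611 kWh
laptop: 51.30 W × 15 h × 7 d = 5,386 Wh = 5.386 kWh
Total energy = 0.3107 + 13.62 + 3.611 + 5.386 = 22.93 kWh
Cost = 22.93 kWh × €0.262 = €6.01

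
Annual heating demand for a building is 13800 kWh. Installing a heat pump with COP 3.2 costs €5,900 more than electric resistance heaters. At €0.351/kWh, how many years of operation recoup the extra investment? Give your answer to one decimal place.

Resistance: 13800 kWh × €0.351 = €4,843.80/yr
Heat pump: 13800 / 3.2 = 4312 kWh in → × €0.351 = €1,513.69/yr
Annual savings = €3,330.11
Payback = €5,900 / €3,330.11 = 1.77 years

1.8 years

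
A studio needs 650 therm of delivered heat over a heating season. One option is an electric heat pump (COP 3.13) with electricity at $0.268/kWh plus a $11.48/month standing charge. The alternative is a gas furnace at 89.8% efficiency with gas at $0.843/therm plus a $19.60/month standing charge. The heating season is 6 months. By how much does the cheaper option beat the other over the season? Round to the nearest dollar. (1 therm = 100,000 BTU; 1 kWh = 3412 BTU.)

Heat load = 650 therm × 100,000 = 65,000,000 BTU
Gas: input = 65,000,000 / 0.898 = 72,383,073 BTU = 723.8 therm → 723.8 × $0.843 = $610.19; + 6 × $19.60 standing = $727.79
Heat pump: 65,000,000 BTU / 3412 = 19,050 kWh heat; / 3.13 = 6,086 kWh in → × $0.268 = $1,631.15; + 6 × $11.48 standing = $1,700.03
Difference = |$727.79 − $1,700.03| = $972.24 ≈ $972

$972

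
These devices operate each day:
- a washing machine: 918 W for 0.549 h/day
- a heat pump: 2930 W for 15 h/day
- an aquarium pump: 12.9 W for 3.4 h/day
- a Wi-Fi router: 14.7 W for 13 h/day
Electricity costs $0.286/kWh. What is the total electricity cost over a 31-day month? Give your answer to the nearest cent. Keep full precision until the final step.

$396.21

washing machine: 918 W × 0.549 h × 31 d = 15,623 Wh = 15.62 kWh
heat pump: 2930 W × 15 h × 31 d = 1,362,450 Wh = 1,362 kWh
aquarium pump: 12.9 W × 3.4 h × 31 d = 1,360 Wh = 1.36 kWh
Wi-Fi router: 14.7 W × 13 h × 31 d = 5,924 Wh = 5.924 kWh
Total energy = 15.62 + 1,362 + 1.36 + 5.924 = 1,385 kWh
Cost = 1,385 kWh × $0.286 = $396.21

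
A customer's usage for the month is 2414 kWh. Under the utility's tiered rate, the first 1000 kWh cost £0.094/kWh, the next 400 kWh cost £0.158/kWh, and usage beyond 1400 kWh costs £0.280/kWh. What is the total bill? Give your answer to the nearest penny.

First 1000 kWh × £0.094 = £94.00
Next 400 kWh × £0.158 = £63.20
Remaining 1014 kWh × £0.280 = £283.92
Total = £441.12

£441.12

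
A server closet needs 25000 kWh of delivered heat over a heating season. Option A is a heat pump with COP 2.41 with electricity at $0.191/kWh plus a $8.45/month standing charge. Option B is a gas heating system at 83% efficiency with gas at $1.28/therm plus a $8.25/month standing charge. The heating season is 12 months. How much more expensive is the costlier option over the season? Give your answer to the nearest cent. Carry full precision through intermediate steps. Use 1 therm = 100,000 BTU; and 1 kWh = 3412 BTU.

Heat load = 25000 kWh × 3412 = 85,300,000 BTU
Gas: input = 85,300,000 / 0.83 = 102,771,084 BTU = 1,028 therm → 1,028 × $1.28 = $1,315.47; + 12 × $8.25 standing = $1,414.47
Heat pump: 85,300,000 BTU / 3412 = 25,000 kWh heat; / 2.41 = 10,370 kWh in → × $0.191 = $1,981.33; + 12 × $8.45 standing = $2,082.73
Difference = |$1,414.47 − $2,082.73| = $668.26

$668.26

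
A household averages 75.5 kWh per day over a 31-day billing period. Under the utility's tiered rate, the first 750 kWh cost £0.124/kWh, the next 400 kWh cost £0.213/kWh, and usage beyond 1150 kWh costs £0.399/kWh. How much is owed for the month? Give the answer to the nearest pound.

Usage = 75.5 kWh/day × 31 days = 2340.5 kWh
First 750 kWh × £0.124 = £93.00
Next 400 kWh × £0.213 = £85.20
Remaining 1190.5 kWh × £0.399 = £475.01
Total = £653.21 ≈ £653

£653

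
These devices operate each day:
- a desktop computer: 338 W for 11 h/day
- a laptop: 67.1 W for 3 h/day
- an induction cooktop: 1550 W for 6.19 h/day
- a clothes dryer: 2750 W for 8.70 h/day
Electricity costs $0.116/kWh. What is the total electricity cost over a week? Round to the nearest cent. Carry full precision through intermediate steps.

$30.40

desktop computer: 338 W × 11 h × 7 d = 26,026 Wh = 26.03 kWh
laptop: 67.1 W × 3 h × 7 d = 1,409 Wh = 1.409 kWh
induction cooktop: 1550 W × 6.19 h × 7 d = 67,162 Wh = 67.16 kWh
clothes dryer: 2750 W × 8.70 h × 7 d = 167,475 Wh = 167.5 kWh
Total energy = 26.03 + 1.409 + 67.16 + 167.5 = 262.1 kWh
Cost = 262.1 kWh × $0.116 = $30.40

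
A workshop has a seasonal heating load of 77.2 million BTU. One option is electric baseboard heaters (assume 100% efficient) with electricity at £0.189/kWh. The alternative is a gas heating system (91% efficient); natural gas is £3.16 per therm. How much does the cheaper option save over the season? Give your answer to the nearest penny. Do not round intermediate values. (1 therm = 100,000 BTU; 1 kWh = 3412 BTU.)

Heat load = 77.2 × 10⁶ BTU = 77,200,000 BTU
Gas: input = 77,200,000 / 0.91 = 84,835,165 BTU = 848.4 therm → 848.4 × £3.16 = £2,680.79
Electric: 77,200,000 BTU / 3412 = 22,630 kWh → × £0.189 = £4,276.32
Difference = |£2,680.79 − £4,276.32| = £1,595.53

£1595.53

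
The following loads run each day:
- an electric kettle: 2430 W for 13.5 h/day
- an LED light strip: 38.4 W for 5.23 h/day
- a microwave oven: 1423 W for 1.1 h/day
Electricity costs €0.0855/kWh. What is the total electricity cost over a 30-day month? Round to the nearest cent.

€88.67

electric kettle: 2430 W × 13.5 h × 30 d = 984,150 Wh = 984.1 kWh
LED light strip: 38.4 W × 5.23 h × 30 d = 6,025 Wh = 6.025 kWh
microwave oven: 1423 W × 1.1 h × 30 d = 46,959 Wh = 46.96 kWh
Total energy = 984.1 + 6.025 + 46.96 = 1,037 kWh
Cost = 1,037 kWh × €0.0855 = €88.67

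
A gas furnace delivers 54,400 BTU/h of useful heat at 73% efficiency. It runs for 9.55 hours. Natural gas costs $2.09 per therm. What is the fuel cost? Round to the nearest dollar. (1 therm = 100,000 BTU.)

Heat delivered = 54,400 BTU/h × 9.55 h = 519,520 BTU
Gas input = 519,520 / 0.730 = 711,671 BTU
= 711,671 / 100,000 = 7.117 therm
Cost = 7.117 × $2.09/therm = $14.87 ≈ $15

$15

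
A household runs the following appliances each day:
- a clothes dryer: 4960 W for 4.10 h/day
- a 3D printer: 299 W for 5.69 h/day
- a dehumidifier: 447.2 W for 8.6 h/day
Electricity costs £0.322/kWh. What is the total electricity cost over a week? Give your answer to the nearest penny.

£58.34

clothes dryer: 4960 W × 4.10 h × 7 d = 142,352 Wh = 142.4 kWh
3D printer: 299 W × 5.69 h × 7 d = 11,909 Wh = 11.91 kWh
dehumidifier: 447.2 W × 8.6 h × 7 d = 26,921 Wh = 26.92 kWh
Total energy = 142.4 + 11.91 + 26.92 = 181.2 kWh
Cost = 181.2 kWh × £0.322 = £58.34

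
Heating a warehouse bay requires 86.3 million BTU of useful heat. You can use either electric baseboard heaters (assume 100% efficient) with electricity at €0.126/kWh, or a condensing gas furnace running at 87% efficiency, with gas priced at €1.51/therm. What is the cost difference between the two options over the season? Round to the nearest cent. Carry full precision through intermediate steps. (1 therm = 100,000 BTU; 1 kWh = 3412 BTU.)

Heat load = 86.3 × 10⁶ BTU = 86,300,000 BTU
Gas: input = 86,300,000 / 0.87 = 99,195,402 BTU = 992 therm → 992 × €1.51 = €1,497.85
Electric: 86,300,000 BTU / 3412 = 25,290 kWh → × €0.126 = €3,186.93
Difference = |€1,497.85 − €3,186.93| = €1,689.08

€1689.08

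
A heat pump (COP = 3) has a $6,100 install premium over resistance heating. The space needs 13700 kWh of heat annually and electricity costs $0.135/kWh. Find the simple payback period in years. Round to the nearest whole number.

5 years

Resistance: 13700 kWh × $0.135 = $1,849.50/yr
Heat pump: 13700 / 3 = 4567 kWh in → × $0.135 = $616.50/yr
Annual savings = $1,233.00
Payback = $6,100 / $1,233.00 = 4.95 years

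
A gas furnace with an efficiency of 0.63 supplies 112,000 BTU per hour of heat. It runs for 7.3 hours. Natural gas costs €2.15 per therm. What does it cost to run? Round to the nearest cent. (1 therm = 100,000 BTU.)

Heat delivered = 112,000 BTU/h × 7.3 h = 817,600 BTU
Gas input = 817,600 / 0.63 = 1,297,778 BTU
= 1,297,778 / 100,000 = 12.98 therm
Cost = 12.98 × €2.15/therm = €27.90

€27.90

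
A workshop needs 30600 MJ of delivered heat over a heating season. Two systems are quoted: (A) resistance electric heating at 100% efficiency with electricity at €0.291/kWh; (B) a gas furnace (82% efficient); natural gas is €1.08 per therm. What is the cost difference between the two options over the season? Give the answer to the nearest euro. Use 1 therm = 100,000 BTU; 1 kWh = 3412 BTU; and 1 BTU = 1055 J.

€2092

Heat load = 30600 MJ = 30,600,000,000 J / 1055 = 29,004,739 BTU
Gas: input = 29,004,739 / 0.82 = 35,371,633 BTU = 353.7 therm → 353.7 × €1.08 = €382.01
Electric: 29,004,739 BTU / 3412 = 8,501 kWh → × €0.291 = €2,473.73
Difference = |€382.01 − €2,473.73| = €2,091.72 ≈ €2092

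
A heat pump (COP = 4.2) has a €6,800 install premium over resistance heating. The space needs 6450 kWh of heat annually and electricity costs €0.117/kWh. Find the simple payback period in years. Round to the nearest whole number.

Resistance: 6450 kWh × €0.117 = €754.65/yr
Heat pump: 6450 / 4.2 = 1536 kWh in → × €0.117 = €179.68/yr
Annual savings = €574.97
Payback = €6,800 / €574.97 = 11.8 years

12 years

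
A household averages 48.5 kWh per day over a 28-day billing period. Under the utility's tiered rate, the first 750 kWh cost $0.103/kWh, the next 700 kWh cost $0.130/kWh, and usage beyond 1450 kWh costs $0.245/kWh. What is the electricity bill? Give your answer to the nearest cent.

$156.29

Usage = 48.5 kWh/day × 28 days = 1358 kWh
First 750 kWh × $0.103 = $77.25
Next 608 kWh × $0.130 = $79.04
Remaining tier: 0 kWh (not reached)
Total = $156.29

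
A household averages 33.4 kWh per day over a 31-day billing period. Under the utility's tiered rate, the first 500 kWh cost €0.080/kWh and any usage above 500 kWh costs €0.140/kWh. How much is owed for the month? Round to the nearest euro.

Usage = 33.4 kWh/day × 31 days = 1035.4 kWh
First 500 kWh × €0.080 = €40.00
Remaining 535.4 kWh × €0.140 = €74.96
Total = €114.96 ≈ €115

€115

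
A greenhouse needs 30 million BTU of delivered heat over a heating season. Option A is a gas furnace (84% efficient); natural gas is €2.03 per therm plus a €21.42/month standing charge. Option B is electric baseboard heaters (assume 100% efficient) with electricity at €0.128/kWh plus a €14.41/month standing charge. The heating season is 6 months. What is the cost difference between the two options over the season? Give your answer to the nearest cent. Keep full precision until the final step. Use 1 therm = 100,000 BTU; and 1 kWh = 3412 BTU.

Heat load = 30 × 10⁶ BTU = 30,000,000 BTU
Gas: input = 30,000,000 / 0.84 = 35,714,286 BTU = 357.1 therm → 357.1 × €2.03 = €725.00; + 6 × €21.42 standing = €853.52
Electric: 30,000,000 BTU / 3412 = 8,792 kWh → × €0.128 = €1,125.44; + 6 × €14.41 standing = €1,211.90
Difference = |€853.52 − €1,211.90| = €358.38

€358.38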